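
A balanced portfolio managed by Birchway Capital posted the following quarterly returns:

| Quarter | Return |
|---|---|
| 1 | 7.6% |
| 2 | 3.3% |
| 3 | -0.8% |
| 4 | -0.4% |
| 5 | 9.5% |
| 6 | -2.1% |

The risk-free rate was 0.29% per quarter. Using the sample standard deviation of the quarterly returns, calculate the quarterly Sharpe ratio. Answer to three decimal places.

r̄ = (7.6 + 3.3 − 0.8 − 0.4 + 9.5 − 2.1) / 6 = 17.10 / 6 = 2.8500%
Σ(r − r̄)² = 115.3750; sample σ = √(115.3750/5) = 4.8036%
Sharpe = (r̄ − rf) / σ = (2.8500 − 0.29) / 4.8036 = 2.5600 / 4.8036 = 0.5329

0.533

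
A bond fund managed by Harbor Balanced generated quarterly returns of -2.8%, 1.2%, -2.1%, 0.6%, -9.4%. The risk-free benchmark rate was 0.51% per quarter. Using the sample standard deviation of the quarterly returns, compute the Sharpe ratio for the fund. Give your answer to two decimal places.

Mean return μ = -12.50 / 5 = -2.5000%
Sample std dev = √[71.1600 / 4] = 4.2178%
Sharpe = (μ − rf) / σ = (-2.5000 − 0.51) / 4.2178 = -3.0100 / 4.2178 = -0.7136

-0.71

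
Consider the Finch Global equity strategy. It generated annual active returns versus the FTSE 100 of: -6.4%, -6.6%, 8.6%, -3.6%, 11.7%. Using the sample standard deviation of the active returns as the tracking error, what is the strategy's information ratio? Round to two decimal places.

r̄ = (-6.4 − 6.6 + 8.6 − 3.6 + 11.7) / 5 = 3.70 / 5 = 0.7400%
Sample σ = √[Σ(r − r̄)² / 4] = √[305.5920 / 4] = √76.3980 = 8.7406%
IR = r̄ / tracking error = 0.7400 / 8.7406 = 0.0847

0.08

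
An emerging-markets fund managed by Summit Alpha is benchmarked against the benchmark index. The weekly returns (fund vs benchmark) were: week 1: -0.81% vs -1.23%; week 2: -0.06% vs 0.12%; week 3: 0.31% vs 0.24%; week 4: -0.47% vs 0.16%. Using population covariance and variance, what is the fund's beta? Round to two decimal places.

r̄p = -0.2575%,  r̄m = -0.1775%
Cov = Σ(rp − r̄p)(rm − r̄m) / 4 = 0.2014
Var(rm) = Σ(rm − r̄m)² / 4 = 0.3711
β = Cov / Var = 0.2014 / 0.3711 = 0.5427

0.54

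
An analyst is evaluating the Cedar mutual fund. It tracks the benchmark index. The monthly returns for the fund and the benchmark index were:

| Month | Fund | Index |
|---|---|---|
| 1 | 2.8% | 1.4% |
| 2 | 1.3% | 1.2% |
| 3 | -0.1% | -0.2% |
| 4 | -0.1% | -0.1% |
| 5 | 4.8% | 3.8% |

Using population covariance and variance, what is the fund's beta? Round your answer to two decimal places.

r̄p = 1.7400%,  r̄m = 1.2200%
Cov = Σ(rp − r̄p)(rm − r̄m) / 5 = 2.6272
Var(rm) = Σ(rm − r̄m)² / 5 = 2.0896
β = Cov / Var = 2.6272 / 2.0896 = 1.2573

1.26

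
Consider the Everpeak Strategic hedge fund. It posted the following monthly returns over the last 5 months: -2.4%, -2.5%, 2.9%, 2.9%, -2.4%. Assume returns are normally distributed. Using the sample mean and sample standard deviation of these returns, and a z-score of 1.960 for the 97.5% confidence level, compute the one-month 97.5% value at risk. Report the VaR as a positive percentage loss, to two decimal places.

r̄ = (-2.4 − 2.5 + 2.9 + 2.9 − 2.4) / 5 = -1.50 / 5 = -0.3000%
Σ(r − r̄)² = (-2.4 − (-0.3000))² + (-2.5 − (-0.3000))² + … = 34.1400
σ = √[34.1400 / 4] = 2.9215%
VaR = −(r̄ − z·σ) = −(-0.3000 − 1.960 × 2.9215) = −(-6.0261) = 6.0261%

6.03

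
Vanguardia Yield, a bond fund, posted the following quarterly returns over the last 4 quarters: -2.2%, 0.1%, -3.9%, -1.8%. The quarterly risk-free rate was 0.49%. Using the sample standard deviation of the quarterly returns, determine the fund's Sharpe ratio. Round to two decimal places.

-1.49

Mean return r̄ = -7.80 / 4 = -1.9500%
Σ(r − r̄)² = (-2.2 − (-1.9500))² + (0.1 − (-1.9500))² + … = 8.0900
σ = √[8.0900 / 3] = 1.6422%
Sharpe = (r̄ − rf) / σ = (-1.9500 − 0.49) / 1.6422 = -2.4400 / 1.6422 = -1.4858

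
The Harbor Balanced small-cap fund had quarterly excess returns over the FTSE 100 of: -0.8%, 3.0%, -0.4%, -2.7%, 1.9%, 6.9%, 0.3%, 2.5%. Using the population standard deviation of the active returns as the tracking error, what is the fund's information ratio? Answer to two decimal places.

r̄ = (-0.8 + 3 − 0.4 − 2.7 + 1.9 + 6.9 + 0.3 + 2.5) / 8 = 10.70 / 8 = 1.3375%
Σ(r − r̄)² = 60.3388; population σ = √(60.3388/8) = 2.7463%
IR = r̄ / tracking error = 1.3375 / 2.7463 = 0.4870

0.49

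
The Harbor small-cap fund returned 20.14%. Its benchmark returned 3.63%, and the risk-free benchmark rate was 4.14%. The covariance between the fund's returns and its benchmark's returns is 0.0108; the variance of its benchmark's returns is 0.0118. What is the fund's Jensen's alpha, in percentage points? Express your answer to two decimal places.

16.47

β = Cov / Var = 0.0108 / 0.0118 = 0.9153
E[R] = Rf + β(Rm − Rf) = 4.14% + 0.9153 × (3.63% − 4.14%) = 3.6732%
α = Rp − E[R] = 20.14% − 3.6732% = 16.4668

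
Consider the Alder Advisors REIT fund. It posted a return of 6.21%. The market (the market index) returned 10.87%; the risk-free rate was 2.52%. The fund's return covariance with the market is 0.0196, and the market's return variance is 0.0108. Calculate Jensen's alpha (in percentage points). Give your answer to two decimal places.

β = Cov / Var = 0.0196 / 0.0108 = 1.8148
E[R] = Rf + β(Rm − Rf) = 2.52% + 1.8148 × (10.87% − 2.52%) = 17.6736%
α = Rp − E[R] = 6.21% − 17.6736% = -11.4636

-11.46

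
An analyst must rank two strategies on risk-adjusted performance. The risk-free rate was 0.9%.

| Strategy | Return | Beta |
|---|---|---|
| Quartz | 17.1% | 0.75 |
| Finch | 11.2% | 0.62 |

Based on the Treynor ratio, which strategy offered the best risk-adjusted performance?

Quartz

Quartz: Treynor = (17.1% − 0.9%) / 0.75 = 21.600
Finch: Treynor = (11.2% − 0.9%) / 0.62 = 16.613
Highest: Quartz (21.600).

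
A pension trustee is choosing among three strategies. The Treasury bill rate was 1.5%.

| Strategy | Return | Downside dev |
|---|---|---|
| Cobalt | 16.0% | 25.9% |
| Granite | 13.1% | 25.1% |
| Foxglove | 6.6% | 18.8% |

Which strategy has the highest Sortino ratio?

Cobalt

Cobalt: Sortino ratio = (16.0% − 1.5%) / 25.9% = 0.560
Granite: Sortino ratio = (13.1% − 1.5%) / 25.1% = 0.462
Foxglove: Sortino ratio = (6.6% − 1.5%) / 18.8% = 0.271
Highest: Cobalt (0.560).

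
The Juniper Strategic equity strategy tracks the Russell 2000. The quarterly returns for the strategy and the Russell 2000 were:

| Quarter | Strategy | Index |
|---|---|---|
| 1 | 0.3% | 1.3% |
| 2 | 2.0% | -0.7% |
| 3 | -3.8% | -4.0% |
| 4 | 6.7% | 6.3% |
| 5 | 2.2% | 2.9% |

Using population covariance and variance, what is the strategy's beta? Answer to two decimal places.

0.91

r̄p = 1.4800%,  r̄m = 1.1600%
Cov = Σ(rp − r̄p)(rm − r̄m) / 5 = 10.8392
Var(rm) = Σ(rm − r̄m)² / 5 = 11.9104
β = Cov / Var = 10.8392 / 11.9104 = 0.9101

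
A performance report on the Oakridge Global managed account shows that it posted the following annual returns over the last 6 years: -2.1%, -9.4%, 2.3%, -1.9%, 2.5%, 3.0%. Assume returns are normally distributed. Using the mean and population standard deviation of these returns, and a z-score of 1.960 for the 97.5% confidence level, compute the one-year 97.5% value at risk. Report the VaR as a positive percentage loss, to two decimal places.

Mean return r̄ = -5.60 / 6 = -0.9333%
Σ(r − r̄)² = (-2.1 − (-0.9333))² + (-9.4 − (-0.9333))² + … = 111.6933
population σ = √(111.6933 / 6) = √18.6156 = 4.3146%
VaR = −(r̄ − z·σ) = −(-0.9333 − 1.960 × 4.3146) = −(-9.3899) = 9.3899%

9.39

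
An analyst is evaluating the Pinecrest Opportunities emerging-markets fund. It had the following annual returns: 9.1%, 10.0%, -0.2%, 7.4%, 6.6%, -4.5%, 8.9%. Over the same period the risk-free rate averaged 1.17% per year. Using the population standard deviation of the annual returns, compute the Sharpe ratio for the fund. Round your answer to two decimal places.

r̄ = (9.1 + 10 − 0.2 + 7.4 + 6.6 − 4.5 + 8.9) / 7 = 37.30 / 7 = 5.3286%
Σ(r − r̄)² = (9.1 − 5.3286)² + (10 − 5.3286)² + (-0.2 − 5.3286)² + … = 181.8743
population σ = √(181.8743 / 7) = √25.9820 = 5.0973%
Sharpe = (r̄ − rf) / σ = (5.3286 − 1.17) / 5.0973 = 4.1586 / 5.0973 = 0.8158

0.82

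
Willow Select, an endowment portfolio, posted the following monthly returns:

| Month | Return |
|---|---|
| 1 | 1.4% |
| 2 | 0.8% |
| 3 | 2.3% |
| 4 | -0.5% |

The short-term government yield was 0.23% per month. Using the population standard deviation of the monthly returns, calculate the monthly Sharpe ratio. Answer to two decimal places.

0.76

r̄ = (1.4 + 0.8 + 2.3 − 0.5) / 4 = 4.00 / 4 = 1.0000%
Σ(r − r̄)² = (1.4 − 1.0000)² + (0.8 − 1.0000)² + (2.3 − 1.0000)² + … = 4.1400
σ = √[4.1400 / 4] = 1.0173%
Sharpe = (r̄ − rf) / σ = (1.0000 − 0.23) / 1.0173 = 0.7700 / 1.0173 = 0.7569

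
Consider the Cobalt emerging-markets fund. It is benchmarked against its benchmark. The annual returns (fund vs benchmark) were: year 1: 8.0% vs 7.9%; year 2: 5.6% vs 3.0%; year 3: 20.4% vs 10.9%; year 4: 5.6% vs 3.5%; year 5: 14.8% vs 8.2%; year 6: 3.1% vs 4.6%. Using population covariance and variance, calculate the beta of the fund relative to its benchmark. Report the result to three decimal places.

r̄p = 9.5833%,  r̄m = 6.3500%
Cov = Σ(rp − r̄p)(rm − r̄m) / 6 = 15.4092
Var(rm) = Σ(rm − r̄m)² / 6 = 8.1558
β = Cov / Var = 15.4092 / 8.1558 = 1.8894

1.889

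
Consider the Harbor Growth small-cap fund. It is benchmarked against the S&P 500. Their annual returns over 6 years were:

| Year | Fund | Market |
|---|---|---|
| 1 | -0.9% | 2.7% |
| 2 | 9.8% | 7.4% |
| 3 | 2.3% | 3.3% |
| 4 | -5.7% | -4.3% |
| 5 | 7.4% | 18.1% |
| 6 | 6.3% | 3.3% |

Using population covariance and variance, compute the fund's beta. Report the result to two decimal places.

0.58

r̄p = 3.2000%,  r̄m = 5.0833%
Cov = Σ(rp − r̄p)(rm − r̄m) / 6 = 26.5533
Var(rm) = Σ(rm − r̄m)² / 6 = 45.8147
β = Cov / Var = 26.5533 / 45.8147 = 0.5796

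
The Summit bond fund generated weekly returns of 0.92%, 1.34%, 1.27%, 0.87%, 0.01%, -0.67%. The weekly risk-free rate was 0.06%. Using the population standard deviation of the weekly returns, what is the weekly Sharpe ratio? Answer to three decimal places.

0.780

r̄ = (0.92 + 1.34 + 1.27 + 0.87 + 0.01 − 0.67) / 6 = 3.740 / 6 = 0.6233%
Σ(r − r̄)² = 3.1295; population σ = √(3.1295/6) = 0.7222%
Sharpe = (r̄ − rf) / σ = (0.6233 − 0.06) / 0.7222 = 0.5633 / 0.7222 = 0.7800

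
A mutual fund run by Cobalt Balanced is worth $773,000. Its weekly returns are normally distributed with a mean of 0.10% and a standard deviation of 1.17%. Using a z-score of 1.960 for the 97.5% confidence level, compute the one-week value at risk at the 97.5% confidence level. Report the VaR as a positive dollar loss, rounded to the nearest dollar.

Return at the 97.5% tail: μ − z·σ = 0.10% − 1.960 × 1.17% = 0.1 − 2.2932 = -2.1932%
VaR = −(-2.1932%) × $773,000 = 2.1932% × $773,000 = $16,953

$16,953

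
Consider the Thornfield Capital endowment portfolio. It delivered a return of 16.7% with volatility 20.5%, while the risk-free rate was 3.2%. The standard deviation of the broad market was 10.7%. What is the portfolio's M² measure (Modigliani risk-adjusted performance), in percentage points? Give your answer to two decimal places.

10.25

Sharpe = (Rp − Rf) / σp = (16.7% − 3.2%) / 20.5% = 0.6585
M² = Rf + Sharpe × σm = 3.2% + 0.6585 × 10.7% = 10.2460%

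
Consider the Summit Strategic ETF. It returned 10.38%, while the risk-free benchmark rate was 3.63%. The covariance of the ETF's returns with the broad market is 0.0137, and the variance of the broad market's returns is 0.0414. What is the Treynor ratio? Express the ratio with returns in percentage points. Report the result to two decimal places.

β = Cov / Var = 0.0137 / 0.0414 = 0.3309
Treynor = (Rp − Rf) / β = (10.38% − 3.63%) / 0.3309 = 6.75 / 0.3309 = 20.3989

20.40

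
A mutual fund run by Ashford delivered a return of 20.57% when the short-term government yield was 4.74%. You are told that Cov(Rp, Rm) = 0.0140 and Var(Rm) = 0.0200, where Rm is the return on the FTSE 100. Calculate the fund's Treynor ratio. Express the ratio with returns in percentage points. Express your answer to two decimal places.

22.61

β = Cov / Var = 0.0140 / 0.0200 = 0.7000
Treynor = (Rp − Rf) / β = (20.57% − 4.74%) / 0.7000 = 15.83 / 0.7000 = 22.6143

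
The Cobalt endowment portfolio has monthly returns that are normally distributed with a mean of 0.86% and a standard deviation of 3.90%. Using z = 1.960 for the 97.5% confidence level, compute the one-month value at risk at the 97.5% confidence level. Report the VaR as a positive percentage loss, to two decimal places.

6.78

VaR (as % loss) = −(μ − z·σ) = −(0.86% − 1.960 × 3.90%) = −(-6.7840%) = 6.7840%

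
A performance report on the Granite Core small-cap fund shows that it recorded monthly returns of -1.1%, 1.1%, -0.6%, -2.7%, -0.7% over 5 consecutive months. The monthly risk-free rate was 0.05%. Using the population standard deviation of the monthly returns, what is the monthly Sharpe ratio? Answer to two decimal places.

-0.70

μ = (-1.1 + 1.1 − 0.6 − 2.7 − 0.7) / 5 = -0.8000%
Σ(r − μ)² = (-1.1 − (-0.8000))² + (1.1 − (-0.8000))² + … = 7.3600
population σ = √(7.3600 / 5) = √1.4720 = 1.2133%
Sharpe = (μ − rf) / σ = (-0.8000 − 0.05) / 1.2133 = -0.8500 / 1.2133 = -0.7006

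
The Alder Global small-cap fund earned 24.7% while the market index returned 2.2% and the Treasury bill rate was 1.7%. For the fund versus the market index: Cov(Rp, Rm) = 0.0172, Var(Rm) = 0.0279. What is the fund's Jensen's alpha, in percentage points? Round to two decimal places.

β = Cov / Var = 0.0172 / 0.0279 = 0.6165
E[R] = Rf + β(Rm − Rf) = 1.7% + 0.6165 × (2.2% − 1.7%) = 2.0083%
α = Rp − E[R] = 24.7% − 2.0083% = 22.6917

22.69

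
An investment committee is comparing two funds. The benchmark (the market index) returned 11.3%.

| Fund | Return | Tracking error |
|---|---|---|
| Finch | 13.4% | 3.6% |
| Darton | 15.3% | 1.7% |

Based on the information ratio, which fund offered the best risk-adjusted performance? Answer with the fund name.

Finch: IR = (13.4% − 11.3%) / 3.6% = 0.583
Darton: IR = (15.3% − 11.3%) / 1.7% = 2.353
Highest: Darton (2.353).

Darton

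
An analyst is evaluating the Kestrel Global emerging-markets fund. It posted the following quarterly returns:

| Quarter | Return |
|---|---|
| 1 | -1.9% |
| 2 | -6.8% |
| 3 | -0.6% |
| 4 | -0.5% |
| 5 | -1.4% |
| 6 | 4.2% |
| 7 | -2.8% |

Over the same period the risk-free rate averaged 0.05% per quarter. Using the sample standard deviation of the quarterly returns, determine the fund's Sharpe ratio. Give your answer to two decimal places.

r̄ = (-1.9 − 6.8 − 0.6 − 0.5 − 1.4 + 4.2 − 2.8) / 7 = -9.80 / 7 = -1.4000%
Sample std dev = √[64.1800 / 6] = 3.2706%
Sharpe = (r̄ − rf) / σ = (-1.4000 − 0.05) / 3.2706 = -1.4500 / 3.2706 = -0.4433

-0.44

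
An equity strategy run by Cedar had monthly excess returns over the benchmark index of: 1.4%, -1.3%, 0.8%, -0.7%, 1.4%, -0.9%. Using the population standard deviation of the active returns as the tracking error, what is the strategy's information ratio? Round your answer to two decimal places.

0.10

μ = (1.4 − 1.3 + 0.8 − 0.7 + 1.4 − 0.9) / 6 = 0.1167%
Σ(r − μ)² = (1.4 − 0.1167)² + (-1.3 − 0.1167)² + … = 7.4683
σ = √[7.4683 / 6] = 1.1157%
IR = μ / tracking error = 0.1167 / 1.1157 = 0.1046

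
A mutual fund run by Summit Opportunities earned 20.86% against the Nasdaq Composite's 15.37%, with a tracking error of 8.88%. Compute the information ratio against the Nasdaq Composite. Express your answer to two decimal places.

0.62

IR = (Rp − Rb) / TE = (20.86% − 15.37%) / 8.88% = 5.49% / 8.88% = 0.6182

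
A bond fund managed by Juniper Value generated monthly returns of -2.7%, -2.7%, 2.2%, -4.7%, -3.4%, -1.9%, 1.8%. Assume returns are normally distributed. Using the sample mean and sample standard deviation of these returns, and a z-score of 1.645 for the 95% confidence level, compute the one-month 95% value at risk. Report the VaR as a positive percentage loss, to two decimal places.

Mean return μ = -11.40 / 7 = -1.6286%
Σ(r − μ)² = (-2.7 − (-1.6286))² + (-2.7 − (-1.6286))² + (2.2 − (-1.6286))² + … = 41.3543
σ = √[41.3543 / 6] = 2.6253%
VaR = −(μ − z·σ) = −(-1.6286 − 1.645 × 2.6253) = −(-5.9472) = 5.9472%

5.95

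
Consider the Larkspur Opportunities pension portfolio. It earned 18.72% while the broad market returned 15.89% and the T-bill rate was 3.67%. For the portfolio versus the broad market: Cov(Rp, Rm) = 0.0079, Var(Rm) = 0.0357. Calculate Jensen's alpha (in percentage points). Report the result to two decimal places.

β = Cov / Var = 0.0079 / 0.0357 = 0.2213
E[R] = Rf + β(Rm − Rf) = 3.67% + 0.2213 × (15.89% − 3.67%) = 6.3743%
α = Rp − E[R] = 18.72% − 6.3743% = 12.3457

12.35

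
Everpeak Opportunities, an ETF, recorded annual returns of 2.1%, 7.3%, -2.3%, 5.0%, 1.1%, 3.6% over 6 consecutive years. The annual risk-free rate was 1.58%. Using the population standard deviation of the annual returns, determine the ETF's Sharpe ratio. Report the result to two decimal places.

0.40

r̄ = (2.1 + 7.3 − 2.3 + 5 + 1.1 + 3.6) / 6 = 16.80 / 6 = 2.8000%
Σ(r − r̄)² = 55.1200; population σ = √(55.1200/6) = 3.0310%
Sharpe = (r̄ − rf) / σ = (2.8000 − 1.58) / 3.0310 = 1.2200 / 3.0310 = 0.4025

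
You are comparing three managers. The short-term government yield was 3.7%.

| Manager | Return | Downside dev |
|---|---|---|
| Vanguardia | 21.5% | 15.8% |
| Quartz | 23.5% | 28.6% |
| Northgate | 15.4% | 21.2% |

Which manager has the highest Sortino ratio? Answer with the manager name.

Vanguardia

Vanguardia: Sortino ratio = (21.5% − 3.7%) / 15.8% = 1.127
Quartz: Sortino ratio = (23.5% − 3.7%) / 28.6% = 0.692
Northgate: Sortino ratio = (15.4% − 3.7%) / 21.2% = 0.552
Highest: Vanguardia (1.127).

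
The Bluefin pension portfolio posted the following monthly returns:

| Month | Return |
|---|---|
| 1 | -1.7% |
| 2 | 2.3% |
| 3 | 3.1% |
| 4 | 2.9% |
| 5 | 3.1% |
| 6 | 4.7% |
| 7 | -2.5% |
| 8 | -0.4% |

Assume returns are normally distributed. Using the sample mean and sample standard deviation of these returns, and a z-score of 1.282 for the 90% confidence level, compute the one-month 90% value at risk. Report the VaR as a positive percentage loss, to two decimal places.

1.91

r̄ = (-1.7 + 2.3 + 3.1 + 2.9 + 3.1 + 4.7 − 2.5 − 0.4) / 8 = 1.4375%
Sample σ = √[Σ(r − r̄)² / 7] = √[47.7788 / 7] = √6.8255 = 2.6126%
VaR = −(r̄ − z·σ) = −(1.4375 − 1.282 × 2.6126) = −(-1.9119) = 1.9119%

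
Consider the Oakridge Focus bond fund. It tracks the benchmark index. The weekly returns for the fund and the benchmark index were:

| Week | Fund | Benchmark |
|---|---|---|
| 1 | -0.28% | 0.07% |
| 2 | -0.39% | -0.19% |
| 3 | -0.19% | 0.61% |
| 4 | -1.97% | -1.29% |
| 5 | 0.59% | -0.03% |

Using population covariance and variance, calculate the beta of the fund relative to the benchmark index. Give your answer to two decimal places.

1.08

r̄p = -0.4480%,  r̄m = -0.1660%
Cov = Σ(rp − r̄p)(rm − r̄m) / 5 = 0.4181
Var(rm) = Σ(rm − r̄m)² / 5 = 0.3881
β = Cov / Var = 0.4181 / 0.3881 = 1.0773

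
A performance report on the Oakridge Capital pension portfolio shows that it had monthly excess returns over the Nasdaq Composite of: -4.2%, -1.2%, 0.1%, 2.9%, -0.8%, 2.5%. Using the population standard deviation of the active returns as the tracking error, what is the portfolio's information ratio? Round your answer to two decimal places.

-0.05

r̄ = (-4.2 − 1.2 + 0.1 + 2.9 − 0.8 + 2.5) / 6 = -0.1167%
Σ(r − r̄)² = (-4.2 − (-0.1167))² + (-1.2 − (-0.1167))² + (0.1 − (-0.1167))² + … = 34.3083
population σ = √(34.3083 / 6) = √5.7181 = 2.3913%
IR = r̄ / tracking error = -0.1167 / 2.3913 = -0.0488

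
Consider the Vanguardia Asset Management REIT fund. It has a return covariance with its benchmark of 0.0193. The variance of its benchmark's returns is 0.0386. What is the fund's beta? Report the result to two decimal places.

0.50

β = Cov(Rp, Rm) / Var(Rm) = 0.0193 / 0.0386 = 0.5000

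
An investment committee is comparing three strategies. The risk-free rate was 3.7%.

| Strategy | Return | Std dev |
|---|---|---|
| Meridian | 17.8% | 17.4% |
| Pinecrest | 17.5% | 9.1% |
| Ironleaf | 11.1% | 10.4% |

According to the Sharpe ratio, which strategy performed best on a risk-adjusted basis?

Meridian: Sharpe ratio = (17.8% − 3.7%) / 17.4% = 0.810
Pinecrest: Sharpe ratio = (17.5% − 3.7%) / 9.1% = 1.516
Ironleaf: Sharpe ratio = (11.1% − 3.7%) / 10.4% = 0.712
Highest: Pinecrest (1.516).

Pinecrest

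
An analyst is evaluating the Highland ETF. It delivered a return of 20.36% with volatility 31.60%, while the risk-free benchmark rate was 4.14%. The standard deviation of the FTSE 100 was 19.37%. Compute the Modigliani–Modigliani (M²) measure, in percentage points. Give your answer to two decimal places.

Sharpe = (Rp − Rf) / σp = (20.36% − 4.14%) / 31.60% = 0.5133
M² = Rf + Sharpe × σm = 4.14% + 0.5133 × 19.37% = 14.0826%

14.08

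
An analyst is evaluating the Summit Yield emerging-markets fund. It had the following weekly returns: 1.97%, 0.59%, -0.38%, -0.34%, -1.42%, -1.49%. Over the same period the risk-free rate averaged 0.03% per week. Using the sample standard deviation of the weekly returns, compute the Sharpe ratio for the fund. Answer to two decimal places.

μ = (1.97 + 0.59 − 0.38 − 0.34 − 1.42 − 1.49) / 6 = -0.1783%
Sample std dev = √[8.5347 / 5] = 1.3065%
Sharpe = (μ − rf) / σ = (-0.1783 − 0.03) / 1.3065 = -0.2083 / 1.3065 = -0.1594

-0.16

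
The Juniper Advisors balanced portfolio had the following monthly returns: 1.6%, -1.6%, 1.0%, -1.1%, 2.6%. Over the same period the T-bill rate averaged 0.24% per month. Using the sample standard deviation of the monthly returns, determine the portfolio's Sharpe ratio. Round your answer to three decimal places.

0.145

Mean return r̄ = 2.50 / 5 = 0.5000%
Sample std dev = √[12.8400 / 4] = 1.7916%
Sharpe = (r̄ − rf) / σ = (0.5000 − 0.24) / 1.7916 = 0.2600 / 1.7916 = 0.1451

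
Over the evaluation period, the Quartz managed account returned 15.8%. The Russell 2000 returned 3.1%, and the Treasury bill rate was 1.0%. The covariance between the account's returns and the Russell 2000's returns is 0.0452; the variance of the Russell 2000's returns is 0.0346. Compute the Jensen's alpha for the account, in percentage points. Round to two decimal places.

β = Cov / Var = 0.0452 / 0.0346 = 1.3064
E[R] = Rf + β(Rm − Rf) = 1.0% + 1.3064 × (3.1% − 1.0%) = 3.7434%
α = Rp − E[R] = 15.8% − 3.7434% = 12.0566

12.06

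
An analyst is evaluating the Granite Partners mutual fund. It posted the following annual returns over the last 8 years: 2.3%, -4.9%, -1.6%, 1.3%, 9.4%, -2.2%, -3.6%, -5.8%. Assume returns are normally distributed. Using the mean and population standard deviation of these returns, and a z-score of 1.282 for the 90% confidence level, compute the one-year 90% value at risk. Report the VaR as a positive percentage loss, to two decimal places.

μ = (2.3 − 4.9 − 1.6 + 1.3 + 9.4 − 2.2 − 3.6 − 5.8) / 8 = -0.6375%
Population σ = √[Σ(r − μ)² / 8] = √[170.0988 / 8] = √21.2624 = 4.6111%
VaR = −(μ − z·σ) = −(-0.6375 − 1.282 × 4.6111) = −(-6.5489) = 6.5489%

6.55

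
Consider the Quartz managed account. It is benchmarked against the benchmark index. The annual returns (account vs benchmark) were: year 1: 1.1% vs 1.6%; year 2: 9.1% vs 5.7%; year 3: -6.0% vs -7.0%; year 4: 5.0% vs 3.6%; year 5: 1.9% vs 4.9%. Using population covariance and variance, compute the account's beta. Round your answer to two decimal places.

r̄p = 2.2200%,  r̄m = 1.7600%
Cov = Σ(rp − r̄p)(rm − r̄m) / 5 = 20.6808
Var(rm) = Σ(rm − r̄m)² / 5 = 21.1064
β = Cov / Var = 20.6808 / 21.1064 = 0.9798

0.98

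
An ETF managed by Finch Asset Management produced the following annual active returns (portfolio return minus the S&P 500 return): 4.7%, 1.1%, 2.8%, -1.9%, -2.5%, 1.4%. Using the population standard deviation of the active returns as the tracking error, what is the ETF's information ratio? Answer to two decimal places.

Mean return r̄ = 5.60 / 6 = 0.9333%
Σ(r − r̄)² = (4.7 − 0.9333)² + (1.1 − 0.9333)² + … = 37.7333
population σ = √(37.7333 / 6) = √6.2889 = 2.5078%
IR = r̄ / tracking error = 0.9333 / 2.5078 = 0.3722

0.37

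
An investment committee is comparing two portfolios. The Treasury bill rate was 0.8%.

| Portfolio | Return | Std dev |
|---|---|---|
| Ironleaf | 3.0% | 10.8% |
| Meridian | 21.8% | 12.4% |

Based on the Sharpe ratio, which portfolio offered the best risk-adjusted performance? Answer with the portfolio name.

Ironleaf: Sharpe ratio = (3.0% − 0.8%) / 10.8% = 0.204
Meridian: Sharpe ratio = (21.8% − 0.8%) / 12.4% = 1.694
Highest: Meridian (1.694).

Meridian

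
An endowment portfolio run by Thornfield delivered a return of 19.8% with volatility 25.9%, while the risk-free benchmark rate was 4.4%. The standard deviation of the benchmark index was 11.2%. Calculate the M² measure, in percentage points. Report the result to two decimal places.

11.06

Sharpe = (Rp − Rf) / σp = (19.8% − 4.4%) / 25.9% = 0.5946
M² = Rf + Sharpe × σm = 4.4% + 0.5946 × 11.2% = 11.0595%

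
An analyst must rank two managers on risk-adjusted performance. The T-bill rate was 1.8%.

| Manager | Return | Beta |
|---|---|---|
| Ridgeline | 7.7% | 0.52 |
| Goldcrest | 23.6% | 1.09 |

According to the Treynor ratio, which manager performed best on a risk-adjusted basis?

Goldcrest

Ridgeline: Treynor = (7.7% − 1.8%) / 0.52 = 11.346
Goldcrest: Treynor = (23.6% − 1.8%) / 1.09 = 20.000
Highest: Goldcrest (20.000).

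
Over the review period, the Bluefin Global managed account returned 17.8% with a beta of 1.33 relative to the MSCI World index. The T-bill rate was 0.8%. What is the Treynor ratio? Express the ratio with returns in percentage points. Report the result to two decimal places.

Treynor = (Rp − Rf) / β = (17.8% − 0.8%) / 1.33 = 17.00 / 1.33 = 12.7820

12.78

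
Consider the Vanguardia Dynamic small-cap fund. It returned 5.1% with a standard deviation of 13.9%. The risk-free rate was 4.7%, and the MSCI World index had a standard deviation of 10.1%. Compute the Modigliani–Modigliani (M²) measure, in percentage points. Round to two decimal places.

Sharpe = (Rp − Rf) / σp = (5.1% − 4.7%) / 13.9% = 0.0288
M² = Rf + Sharpe × σm = 4.7% + 0.0288 × 10.1% = 4.9909%

4.99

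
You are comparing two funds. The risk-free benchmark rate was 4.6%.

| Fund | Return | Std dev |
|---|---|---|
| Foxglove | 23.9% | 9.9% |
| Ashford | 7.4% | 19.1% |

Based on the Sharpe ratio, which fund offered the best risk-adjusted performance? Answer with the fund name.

Foxglove

Foxglove: Sharpe ratio = (23.9% − 4.6%) / 9.9% = 1.949
Ashford: Sharpe ratio = (7.4% − 4.6%) / 19.1% = 0.147
Highest: Foxglove (1.949).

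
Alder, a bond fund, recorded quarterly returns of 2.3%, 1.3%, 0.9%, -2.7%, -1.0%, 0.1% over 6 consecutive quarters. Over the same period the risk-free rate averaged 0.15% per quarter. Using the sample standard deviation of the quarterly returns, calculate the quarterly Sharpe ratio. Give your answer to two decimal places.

μ = (2.3 + 1.3 + 0.9 − 2.7 − 1 + 0.1) / 6 = 0.90 / 6 = 0.1500%
Σ(r − μ)² = (2.3 − 0.1500)² + (1.3 − 0.1500)² + (0.9 − 0.1500)² + … = 15.9550
σ = √[15.9550 / 5] = 1.7863%
Sharpe = (μ − rf) / σ = (0.1500 − 0.15) / 1.7863 = 0.0000 / 1.7863 = 0.0000

0.00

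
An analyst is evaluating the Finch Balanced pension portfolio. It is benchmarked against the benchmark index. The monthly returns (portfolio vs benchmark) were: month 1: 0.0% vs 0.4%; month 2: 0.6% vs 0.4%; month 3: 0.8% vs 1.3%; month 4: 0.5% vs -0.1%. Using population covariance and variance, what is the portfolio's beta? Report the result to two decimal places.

0.27

r̄p = 0.4750%,  r̄m = 0.5000%
Cov = Σ(rp − r̄p)(rm − r̄m) / 4 = 0.0700
Var(rm) = Σ(rm − r̄m)² / 4 = 0.2550
β = Cov / Var = 0.0700 / 0.2550 = 0.2745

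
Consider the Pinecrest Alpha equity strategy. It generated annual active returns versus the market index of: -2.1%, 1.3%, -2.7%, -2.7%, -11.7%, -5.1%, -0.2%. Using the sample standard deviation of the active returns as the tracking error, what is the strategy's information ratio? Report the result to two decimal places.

Mean return r̄ = -23.20 / 7 = -3.3143%
Sample std dev = √[106.7286 / 6] = 4.2176%
IR = r̄ / tracking error = -3.3143 / 4.2176 = -0.7858

-0.79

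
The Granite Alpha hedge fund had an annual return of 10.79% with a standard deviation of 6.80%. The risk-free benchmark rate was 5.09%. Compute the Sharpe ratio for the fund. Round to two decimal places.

0.84

Sharpe = (Rp − Rf) / σp = (10.79% − 5.09%) / 6.80% = 5.70% / 6.80% = 0.8382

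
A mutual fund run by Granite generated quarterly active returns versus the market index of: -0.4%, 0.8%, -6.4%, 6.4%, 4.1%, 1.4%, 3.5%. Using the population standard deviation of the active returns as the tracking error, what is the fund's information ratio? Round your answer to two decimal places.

μ = (-0.4 + 0.8 − 6.4 + 6.4 + 4.1 + 1.4 + 3.5) / 7 = 9.40 / 7 = 1.3429%
Population σ = √[Σ(r − μ)² / 7] = √[101.1171 / 7] = √14.4453 = 3.8007%
IR = μ / tracking error = 1.3429 / 3.8007 = 0.3533

0.35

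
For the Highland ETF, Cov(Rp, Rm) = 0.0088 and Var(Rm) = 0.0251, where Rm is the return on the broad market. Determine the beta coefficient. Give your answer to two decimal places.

0.35

β = Cov(Rp, Rm) / Var(Rm) = 0.0088 / 0.0251 = 0.3506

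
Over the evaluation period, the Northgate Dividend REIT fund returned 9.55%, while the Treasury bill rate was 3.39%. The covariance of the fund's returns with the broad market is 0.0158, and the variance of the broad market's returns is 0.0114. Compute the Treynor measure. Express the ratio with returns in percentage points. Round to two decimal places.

β = Cov / Var = 0.0158 / 0.0114 = 1.3860
Treynor = (Rp − Rf) / β = (9.55% − 3.39%) / 1.3860 = 6.16 / 1.3860 = 4.4444

4.44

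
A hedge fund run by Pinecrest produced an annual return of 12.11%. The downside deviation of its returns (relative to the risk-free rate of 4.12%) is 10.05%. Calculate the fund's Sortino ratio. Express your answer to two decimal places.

0.80

Sortino = (Rp − Rf) / σd = (12.11% − 4.12%) / 10.05% = 7.99% / 10.05% = 0.7950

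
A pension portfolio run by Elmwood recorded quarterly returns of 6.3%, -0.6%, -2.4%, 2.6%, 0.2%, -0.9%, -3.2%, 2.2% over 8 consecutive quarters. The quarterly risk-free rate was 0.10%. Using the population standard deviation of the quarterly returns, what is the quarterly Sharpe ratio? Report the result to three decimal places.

r̄ = (6.3 − 0.6 − 2.4 + 2.6 + 0.2 − 0.9 − 3.2 + 2.2) / 8 = 0.5250%
Σ(r − r̄)² = (6.3 − 0.5250)² + (-0.6 − 0.5250)² + … = 66.2950
σ = √[66.2950 / 8] = 2.8787%
Sharpe = (r̄ − rf) / σ = (0.5250 − 0.1) / 2.8787 = 0.4250 / 2.8787 = 0.1476

0.148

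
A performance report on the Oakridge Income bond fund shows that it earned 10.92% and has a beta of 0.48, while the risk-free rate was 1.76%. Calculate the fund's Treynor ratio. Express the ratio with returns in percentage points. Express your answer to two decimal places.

19.08

Treynor = (Rp − Rf) / β = (10.92% − 1.76%) / 0.48 = 9.16 / 0.48 = 19.0833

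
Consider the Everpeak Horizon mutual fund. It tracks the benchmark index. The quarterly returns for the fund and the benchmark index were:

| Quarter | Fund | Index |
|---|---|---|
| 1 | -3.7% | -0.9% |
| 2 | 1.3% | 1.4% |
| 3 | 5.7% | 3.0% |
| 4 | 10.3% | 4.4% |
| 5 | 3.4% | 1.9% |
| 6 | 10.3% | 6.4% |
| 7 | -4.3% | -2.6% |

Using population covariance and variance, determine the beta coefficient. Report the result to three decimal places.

1.900

r̄p = 3.2857%,  r̄m = 1.9429%
Cov = Σ(rp − r̄p)(rm − r̄m) / 7 = 15.2063
Var(rm) = Σ(rm − r̄m)² / 7 = 8.0053
β = Cov / Var = 15.2063 / 8.0053 = 1.8995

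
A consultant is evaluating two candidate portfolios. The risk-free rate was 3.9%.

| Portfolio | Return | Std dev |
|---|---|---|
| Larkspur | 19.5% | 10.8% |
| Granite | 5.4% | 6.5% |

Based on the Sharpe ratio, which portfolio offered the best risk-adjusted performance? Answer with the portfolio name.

Larkspur: Sharpe ratio = (19.5% − 3.9%) / 10.8% = 1.444
Granite: Sharpe ratio = (5.4% − 3.9%) / 6.5% = 0.231
Highest: Larkspur (1.444).

Larkspur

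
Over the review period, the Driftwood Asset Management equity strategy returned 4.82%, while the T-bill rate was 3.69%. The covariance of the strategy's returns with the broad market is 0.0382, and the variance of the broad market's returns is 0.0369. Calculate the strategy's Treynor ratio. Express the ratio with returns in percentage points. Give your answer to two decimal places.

β = Cov / Var = 0.0382 / 0.0369 = 1.0352
Treynor = (Rp − Rf) / β = (4.82% − 3.69%) / 1.0352 = 1.13 / 1.0352 = 1.0916

1.09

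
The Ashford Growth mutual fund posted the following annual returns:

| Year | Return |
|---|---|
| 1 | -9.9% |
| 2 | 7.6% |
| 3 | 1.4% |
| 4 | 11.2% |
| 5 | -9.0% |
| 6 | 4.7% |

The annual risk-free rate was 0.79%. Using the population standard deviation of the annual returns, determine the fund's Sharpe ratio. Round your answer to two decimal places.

0.03

r̄ = (-9.9 + 7.6 + 1.4 + 11.2 − 9 + 4.7) / 6 = 1.0000%
Population σ = √[Σ(r − r̄)² / 6] = √[380.2600 / 6] = √63.3767 = 7.9609%
Sharpe = (r̄ − rf) / σ = (1.0000 − 0.79) / 7.9609 = 0.2100 / 7.9609 = 0.0264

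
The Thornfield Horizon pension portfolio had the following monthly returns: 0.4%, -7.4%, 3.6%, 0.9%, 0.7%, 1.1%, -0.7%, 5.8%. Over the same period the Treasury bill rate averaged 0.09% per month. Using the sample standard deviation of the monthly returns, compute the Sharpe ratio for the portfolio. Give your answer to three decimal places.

0.120

Mean return μ = 4.40 / 8 = 0.5500%
Σ(r − μ)² = 102.1000; sample σ = √(102.1000/7) = 3.8191%
Sharpe = (μ − rf) / σ = (0.5500 − 0.09) / 3.8191 = 0.4600 / 3.8191 = 0.1204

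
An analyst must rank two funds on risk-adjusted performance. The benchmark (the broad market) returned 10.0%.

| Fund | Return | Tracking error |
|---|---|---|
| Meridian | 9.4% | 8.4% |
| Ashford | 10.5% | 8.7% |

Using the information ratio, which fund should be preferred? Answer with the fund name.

Meridian: IR = (9.4% − 10.0%) / 8.4% = -0.071
Ashford: IR = (10.5% − 10.0%) / 8.7% = 0.057
Highest: Ashford (0.057).

Ashford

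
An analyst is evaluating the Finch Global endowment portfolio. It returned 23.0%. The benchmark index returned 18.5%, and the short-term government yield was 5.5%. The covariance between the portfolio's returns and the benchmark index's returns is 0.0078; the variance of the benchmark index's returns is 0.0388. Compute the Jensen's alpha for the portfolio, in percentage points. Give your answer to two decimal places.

β = Cov / Var = 0.0078 / 0.0388 = 0.2010
E[R] = Rf + β(Rm − Rf) = 5.5% + 0.2010 × (18.5% − 5.5%) = 8.1130%
α = Rp − E[R] = 23.0% − 8.1130% = 14.8870

14.89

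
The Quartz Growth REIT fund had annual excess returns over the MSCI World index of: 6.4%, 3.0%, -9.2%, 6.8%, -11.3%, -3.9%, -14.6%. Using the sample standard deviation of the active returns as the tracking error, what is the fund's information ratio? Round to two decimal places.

-0.37

μ = (6.4 + 3 − 9.2 + 6.8 − 11.3 − 3.9 − 14.6) / 7 = -3.2571%
Σ(r − μ)² = (6.4 − (-3.2571))² + (3 − (-3.2571))² + (-9.2 − (-3.2571))² + … = 462.6371
sample σ = √(462.6371 / 6) = √77.1062 = 8.7810%
IR = μ / tracking error = -3.2571 / 8.7810 = -0.3709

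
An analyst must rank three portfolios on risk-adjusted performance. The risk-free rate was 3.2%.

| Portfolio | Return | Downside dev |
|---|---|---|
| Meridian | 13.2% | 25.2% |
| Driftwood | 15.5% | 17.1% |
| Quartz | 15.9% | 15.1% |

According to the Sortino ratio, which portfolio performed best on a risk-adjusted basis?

Quartz

Meridian: Sortino ratio = (13.2% − 3.2%) / 25.2% = 0.397
Driftwood: Sortino ratio = (15.5% − 3.2%) / 17.1% = 0.719
Quartz: Sortino ratio = (15.9% − 3.2%) / 15.1% = 0.841
Highest: Quartz (0.841).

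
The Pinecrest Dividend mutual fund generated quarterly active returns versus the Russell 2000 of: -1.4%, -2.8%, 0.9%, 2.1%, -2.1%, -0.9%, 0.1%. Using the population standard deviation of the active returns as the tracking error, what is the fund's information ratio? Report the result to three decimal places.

Mean return r̄ = -4.10 / 7 = -0.5857%
Σ(r − r̄)² = (-1.4 − (-0.5857))² + (-2.8 − (-0.5857))² + (0.9 − (-0.5857))² + … = 17.8486
σ = √[17.8486 / 7] = 1.5968%
IR = r̄ / tracking error = -0.5857 / 1.5968 = -0.3668

-0.367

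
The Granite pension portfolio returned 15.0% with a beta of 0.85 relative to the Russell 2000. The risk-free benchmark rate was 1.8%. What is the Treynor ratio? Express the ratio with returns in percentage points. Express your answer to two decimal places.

15.53

Treynor = (Rp − Rf) / β = (15.0% − 1.8%) / 0.85 = 13.20 / 0.85 = 15.5294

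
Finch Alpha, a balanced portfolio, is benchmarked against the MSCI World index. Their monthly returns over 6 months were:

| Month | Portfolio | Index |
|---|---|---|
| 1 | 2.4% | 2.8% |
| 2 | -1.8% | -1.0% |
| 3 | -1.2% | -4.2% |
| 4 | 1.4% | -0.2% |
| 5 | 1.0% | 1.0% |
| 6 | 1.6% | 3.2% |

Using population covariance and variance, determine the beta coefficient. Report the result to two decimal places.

0.50

r̄p = 0.5667%,  r̄m = 0.2667%
Cov = Σ(rp − r̄p)(rm − r̄m) / 6 = 3.0822
Var(rm) = Σ(rm − r̄m)² / 6 = 6.2222
β = Cov / Var = 3.0822 / 6.2222 = 0.4954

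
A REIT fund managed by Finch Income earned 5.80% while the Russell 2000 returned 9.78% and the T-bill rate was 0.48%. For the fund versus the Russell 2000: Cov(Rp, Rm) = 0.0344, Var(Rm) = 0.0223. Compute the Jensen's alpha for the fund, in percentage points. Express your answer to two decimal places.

β = Cov / Var = 0.0344 / 0.0223 = 1.5426
E[R] = Rf + β(Rm − Rf) = 0.48% + 1.5426 × (9.78% − 0.48%) = 14.8262%
α = Rp − E[R] = 5.80% − 14.8262% = -9.0262

-9.03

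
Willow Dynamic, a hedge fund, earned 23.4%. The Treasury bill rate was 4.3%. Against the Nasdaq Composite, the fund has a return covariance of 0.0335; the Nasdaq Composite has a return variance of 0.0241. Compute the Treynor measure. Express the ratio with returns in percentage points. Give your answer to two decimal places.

13.74

β = Cov / Var = 0.0335 / 0.0241 = 1.3900
Treynor = (Rp − Rf) / β = (23.4% − 4.3%) / 1.3900 = 19.10 / 1.3900 = 13.7410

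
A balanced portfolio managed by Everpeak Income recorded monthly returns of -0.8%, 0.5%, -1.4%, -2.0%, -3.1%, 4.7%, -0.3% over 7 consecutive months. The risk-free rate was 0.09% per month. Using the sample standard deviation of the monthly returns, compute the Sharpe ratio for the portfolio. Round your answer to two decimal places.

r̄ = (-0.8 + 0.5 − 1.4 − 2 − 3.1 + 4.7 − 0.3) / 7 = -0.3429%
Sample σ = √[Σ(r − r̄)² / 6] = √[37.8171 / 6] = √6.3029 = 2.5106%
Sharpe = (r̄ − rf) / σ = (-0.3429 − 0.09) / 2.5106 = -0.4329 / 2.5106 = -0.1724

-0.17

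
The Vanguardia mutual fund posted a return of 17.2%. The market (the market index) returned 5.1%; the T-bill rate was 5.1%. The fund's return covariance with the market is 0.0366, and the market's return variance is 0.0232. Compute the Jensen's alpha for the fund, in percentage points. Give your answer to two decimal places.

β = Cov / Var = 0.0366 / 0.0232 = 1.5776
E[R] = Rf + β(Rm − Rf) = 5.1% + 1.5776 × (5.1% − 5.1%) = 5.1000%
α = Rp − E[R] = 17.2% − 5.1000% = 12.1000

12.10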